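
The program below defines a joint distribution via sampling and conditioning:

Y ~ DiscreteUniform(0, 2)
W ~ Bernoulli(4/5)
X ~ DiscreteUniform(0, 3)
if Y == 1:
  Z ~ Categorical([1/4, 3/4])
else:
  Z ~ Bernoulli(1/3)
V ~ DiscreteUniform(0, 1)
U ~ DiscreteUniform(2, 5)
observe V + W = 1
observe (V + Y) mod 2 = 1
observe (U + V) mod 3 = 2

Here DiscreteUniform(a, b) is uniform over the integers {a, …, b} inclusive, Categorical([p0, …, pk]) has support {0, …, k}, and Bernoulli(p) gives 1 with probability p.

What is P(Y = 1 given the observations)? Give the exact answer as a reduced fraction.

P(Y = 1 | obs) = 4/5

Enumerate traces; 32 have nonzero weight after conditioning:
  (Y=0, W=0, X=0, Z=0, V=1, U=4) weight 1/720
  (Y=0, W=0, X=0, Z=1, V=1, U=4) weight 1/1440
  (Y=0, W=0, X=1, Z=0, V=1, U=4) weight 1/720
  (Y=0, W=0, X=1, Z=1, V=1, U=4) weight 1/1440
  (Y=0, W=0, X=2, Z=0, V=1, U=4) weight 1/720
  (Y=0, W=0, X=2, Z=1, V=1, U=4) weight 1/1440
  (Y=0, W=0, X=3, Z=0, V=1, U=4) weight 1/720
  (Y=0, W=0, X=3, Z=1, V=1, U=4) weight 1/1440
  (Y=1, W=1, X=0, Z=0, V=0, U=2) weight 1/480
  (Y=2, W=0, X=0, Z=0, V=1, U=4) weight 1/720
  … 22 more
Group by Y:
  weight(Y=0) = 1/120
  weight(Y=1) = 1/15
  weight(Y=2) = 1/120
Total weight = 1/120 + 1/15 + 1/120 = 1/12
P(Y=0 | obs) = 1/120 / 1/12 = 1/10
P(Y=1 | obs) = 1/15 / 1/12 = 4/5
P(Y=2 | obs) = 1/120 / 1/12 = 1/10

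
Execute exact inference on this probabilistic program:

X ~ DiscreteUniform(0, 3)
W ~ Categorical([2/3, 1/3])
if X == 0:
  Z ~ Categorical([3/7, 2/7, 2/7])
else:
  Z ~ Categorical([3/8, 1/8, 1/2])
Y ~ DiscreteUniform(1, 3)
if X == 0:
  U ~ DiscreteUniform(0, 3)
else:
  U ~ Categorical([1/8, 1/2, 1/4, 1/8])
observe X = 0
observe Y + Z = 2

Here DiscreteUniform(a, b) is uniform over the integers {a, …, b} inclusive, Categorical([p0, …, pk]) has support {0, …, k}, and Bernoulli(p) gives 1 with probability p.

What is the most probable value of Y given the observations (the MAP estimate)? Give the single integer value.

Enumerate traces; 16 have nonzero weight after conditioning:
  (X=0, W=0, Z=0, Y=2, U=0) weight 1/168
  (X=0, W=0, Z=0, Y=2, U=1) weight 1/168
  (X=0, W=0, Z=0, Y=2, U=2) weight 1/168
  (X=0, W=0, Z=0, Y=2, U=3) weight 1/168
  (X=0, W=0, Z=1, Y=1, U=0) weight 1/252
  (X=0, W=0, Z=1, Y=1, U=1) weight 1/252
  (X=0, W=0, Z=1, Y=1, U=2) weight 1/252
  (X=0, W=0, Z=1, Y=1, U=3) weight 1/252
  … 8 more
Group by Y:
  weight(Y=1) = 1/42
  weight(Y=2) = 1/28
Total weight = 1/42 + 1/28 = 5/84
P(Y=1 | obs) = 1/42 / 5/84 = 2/5
P(Y=2 | obs) = 1/28 / 5/84 = 3/5
argmax = 2

argmax_v P(Y = v | obs) = 2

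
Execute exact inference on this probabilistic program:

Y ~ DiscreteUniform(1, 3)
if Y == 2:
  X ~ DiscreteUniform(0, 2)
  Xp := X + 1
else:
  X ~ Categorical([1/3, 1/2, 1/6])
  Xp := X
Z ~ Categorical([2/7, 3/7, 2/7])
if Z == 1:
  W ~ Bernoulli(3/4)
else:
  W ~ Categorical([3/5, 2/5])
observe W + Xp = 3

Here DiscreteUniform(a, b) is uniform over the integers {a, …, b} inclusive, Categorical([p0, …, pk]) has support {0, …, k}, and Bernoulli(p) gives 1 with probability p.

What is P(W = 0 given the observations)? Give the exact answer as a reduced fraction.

P(W = 0 | obs) = 9/31

Enumerate traces; 12 have nonzero weight after conditioning:
  (Y=1, X=2, Z=0, W=1) weight 2/315
  (Y=1, X=2, Z=1, W=1) weight 1/56
  (Y=1, X=2, Z=2, W=1) weight 2/315
  (Y=2, X=1, Z=0, W=1) weight 4/315
  (Y=2, X=1, Z=1, W=1) weight 1/28
  (Y=2, X=1, Z=2, W=1) weight 4/315
  (Y=2, X=2, Z=0, W=0) weight 2/105
  (Y=2, X=2, Z=1, W=0) weight 1/84
  … 4 more
Group by W:
  weight(W=0) = 1/20
  weight(W=1) = 11/90
Total weight = 1/20 + 11/90 = 31/180
P(W=0 | obs) = 1/20 / 31/180 = 9/31
P(W=1 | obs) = 11/90 / 31/180 = 22/31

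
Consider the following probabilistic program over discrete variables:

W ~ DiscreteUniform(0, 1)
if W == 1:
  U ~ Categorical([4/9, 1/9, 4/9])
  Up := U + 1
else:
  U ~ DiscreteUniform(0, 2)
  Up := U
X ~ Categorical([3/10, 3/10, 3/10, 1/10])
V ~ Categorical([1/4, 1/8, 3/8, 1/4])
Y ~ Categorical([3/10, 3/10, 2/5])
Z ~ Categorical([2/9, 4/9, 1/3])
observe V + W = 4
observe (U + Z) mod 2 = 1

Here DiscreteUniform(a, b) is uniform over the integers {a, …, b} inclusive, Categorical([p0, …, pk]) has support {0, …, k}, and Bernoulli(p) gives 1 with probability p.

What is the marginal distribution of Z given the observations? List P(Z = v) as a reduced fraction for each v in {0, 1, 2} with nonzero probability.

Enumerate traces; 48 have nonzero weight after conditioning:
  (W=1, U=0, X=0, V=3, Y=0, Z=1) weight 1/450
  (W=1, U=0, X=0, V=3, Y=1, Z=1) weight 1/450
  (W=1, U=0, X=0, V=3, Y=2, Z=1) weight 2/675
  (W=1, U=0, X=1, V=3, Y=0, Z=1) weight 1/450
  (W=1, U=0, X=1, V=3, Y=1, Z=1) weight 1/450
  (W=1, U=0, X=1, V=3, Y=2, Z=1) weight 2/675
  (W=1, U=0, X=2, V=3, Y=0, Z=1) weight 1/450
  (W=1, U=0, X=2, V=3, Y=1, Z=1) weight 1/450
  (W=1, U=1, X=0, V=3, Y=0, Z=0) weight 1/3600
  (W=1, U=1, X=0, V=3, Y=0, Z=2) weight 1/2400
  … 38 more
Group by Z:
  weight(Z=0) = 1/324
  weight(Z=1) = 4/81
  weight(Z=2) = 1/216
Total weight = 1/324 + 4/81 + 1/216 = 37/648
P(Z=0 | obs) = 1/324 / 37/648 = 2/37
P(Z=1 | obs) = 4/81 / 37/648 = 32/37
P(Z=2 | obs) = 1/216 / 37/648 = 3/37

P(Z=0) = 2/37, P(Z=1) = 32/37, P(Z=2) = 3/37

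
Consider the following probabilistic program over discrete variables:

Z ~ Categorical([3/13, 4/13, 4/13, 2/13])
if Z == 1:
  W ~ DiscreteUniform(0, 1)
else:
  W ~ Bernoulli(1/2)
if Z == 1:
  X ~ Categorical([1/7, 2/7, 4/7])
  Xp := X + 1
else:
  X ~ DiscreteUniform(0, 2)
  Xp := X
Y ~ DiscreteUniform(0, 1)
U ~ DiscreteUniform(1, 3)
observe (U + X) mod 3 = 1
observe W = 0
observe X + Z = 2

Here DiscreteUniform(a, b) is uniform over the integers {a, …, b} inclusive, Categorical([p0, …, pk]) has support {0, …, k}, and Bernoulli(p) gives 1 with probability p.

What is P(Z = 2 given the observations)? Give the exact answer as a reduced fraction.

P(Z = 2 | obs) = 28/73

Enumerate traces; 6 have nonzero weight after conditioning:
  (Z=0, W=0, X=2, Y=0, U=2) weight 1/156
  (Z=0, W=0, X=2, Y=1, U=2) weight 1/156
  (Z=1, W=0, X=1, Y=0, U=3) weight 2/273
  (Z=1, W=0, X=1, Y=1, U=3) weight 2/273
  (Z=2, W=0, X=0, Y=0, U=1) weight 1/117
  (Z=2, W=0, X=0, Y=1, U=1) weight 1/117
Group by Z:
  weight(Z=0) = 1/78
  weight(Z=1) = 4/273
  weight(Z=2) = 2/117
Total weight = 1/78 + 4/273 + 2/117 = 73/1638
P(Z=0 | obs) = 1/78 / 73/1638 = 21/73
P(Z=1 | obs) = 4/273 / 73/1638 = 24/73
P(Z=2 | obs) = 2/117 / 73/1638 = 28/73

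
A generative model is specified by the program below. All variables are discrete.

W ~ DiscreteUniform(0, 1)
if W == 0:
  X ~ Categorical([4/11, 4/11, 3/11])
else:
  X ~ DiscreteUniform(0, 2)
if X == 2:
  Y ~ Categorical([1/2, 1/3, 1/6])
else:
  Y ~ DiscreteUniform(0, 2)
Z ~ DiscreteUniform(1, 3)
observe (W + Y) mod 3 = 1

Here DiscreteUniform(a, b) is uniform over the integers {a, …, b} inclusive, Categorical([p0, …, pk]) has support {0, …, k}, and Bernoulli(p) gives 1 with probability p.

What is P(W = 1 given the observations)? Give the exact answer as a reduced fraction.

Enumerate traces; 18 have nonzero weight after conditioning:
  (W=0, X=0, Y=1, Z=1) weight 2/99
  (W=0, X=0, Y=1, Z=2) weight 2/99
  (W=0, X=0, Y=1, Z=3) weight 2/99
  (W=0, X=1, Y=1, Z=1) weight 2/99
  (W=0, X=1, Y=1, Z=2) weight 2/99
  (W=0, X=1, Y=1, Z=3) weight 2/99
  (W=0, X=2, Y=1, Z=1) weight 1/66
  (W=0, X=2, Y=1, Z=2) weight 1/66
  (W=1, X=0, Y=0, Z=1) weight 1/54
  … 9 more
Group by W:
  weight(W=0) = 1/6
  weight(W=1) = 7/36
Total weight = 1/6 + 7/36 = 13/36
P(W=0 | obs) = 1/6 / 13/36 = 6/13
P(W=1 | obs) = 7/36 / 13/36 = 7/13

P(W = 1 | obs) = 7/13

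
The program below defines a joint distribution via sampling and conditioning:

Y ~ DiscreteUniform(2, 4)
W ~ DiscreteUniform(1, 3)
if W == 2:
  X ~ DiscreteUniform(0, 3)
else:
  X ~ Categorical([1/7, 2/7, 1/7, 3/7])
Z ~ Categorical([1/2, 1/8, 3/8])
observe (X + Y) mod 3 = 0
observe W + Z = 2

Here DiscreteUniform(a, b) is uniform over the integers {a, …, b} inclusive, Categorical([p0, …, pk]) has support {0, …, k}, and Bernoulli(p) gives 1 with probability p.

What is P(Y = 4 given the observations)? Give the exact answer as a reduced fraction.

P(Y = 4 | obs) = 8/35

Enumerate traces; 8 have nonzero weight after conditioning:
  (Y=2, W=1, X=1, Z=1) weight 1/252
  (Y=2, W=2, X=1, Z=0) weight 1/72
  (Y=3, W=1, X=0, Z=1) weight 1/504
  (Y=3, W=1, X=3, Z=1) weight 1/168
  (Y=3, W=2, X=0, Z=0) weight 1/72
  (Y=3, W=2, X=3, Z=0) weight 1/72
  (Y=4, W=1, X=2, Z=1) weight 1/504
  (Y=4, W=2, X=2, Z=0) weight 1/72
Group by Y:
  weight(Y=2) = 1/56
  weight(Y=3) = 1/28
  weight(Y=4) = 1/63
Total weight = 1/56 + 1/28 + 1/63 = 5/72
P(Y=2 | obs) = 1/56 / 5/72 = 9/35
P(Y=3 | obs) = 1/28 / 5/72 = 18/35
P(Y=4 | obs) = 1/63 / 5/72 = 8/35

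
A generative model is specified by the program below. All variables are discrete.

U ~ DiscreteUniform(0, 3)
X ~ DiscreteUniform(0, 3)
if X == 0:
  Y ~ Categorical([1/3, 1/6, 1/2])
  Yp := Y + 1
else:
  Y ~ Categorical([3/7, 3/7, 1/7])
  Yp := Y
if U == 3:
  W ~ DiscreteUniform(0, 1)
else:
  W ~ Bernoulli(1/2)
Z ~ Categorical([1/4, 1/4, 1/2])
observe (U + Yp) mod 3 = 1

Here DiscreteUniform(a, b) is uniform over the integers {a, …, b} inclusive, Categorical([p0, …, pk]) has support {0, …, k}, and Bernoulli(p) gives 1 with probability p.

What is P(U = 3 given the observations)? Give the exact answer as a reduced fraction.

Enumerate traces; 96 have nonzero weight after conditioning:
  (U=0, X=0, Y=0, W=0, Z=0) weight 1/384
  (U=0, X=0, Y=0, W=0, Z=1) weight 1/384
  (U=0, X=0, Y=0, W=0, Z=2) weight 1/192
  (U=0, X=0, Y=0, W=1, Z=0) weight 1/384
  (U=0, X=0, Y=0, W=1, Z=1) weight 1/384
  (U=0, X=0, Y=0, W=1, Z=2) weight 1/192
  (U=0, X=1, Y=1, W=0, Z=0) weight 3/896
  (U=0, X=1, Y=1, W=0, Z=1) weight 3/896
  (U=1, X=0, Y=2, W=0, Z=0) weight 1/256
  (U=2, X=0, Y=1, W=0, Z=0) weight 1/768
  … 86 more
Group by U:
  weight(U=0) = 17/168
  weight(U=1) = 25/224
  weight(U=2) = 25/672
  weight(U=3) = 17/168
Total weight = 17/168 + 25/224 + 25/672 + 17/168 = 59/168
P(U=0 | obs) = 17/168 / 59/168 = 17/59
P(U=1 | obs) = 25/224 / 59/168 = 75/236
P(U=2 | obs) = 25/672 / 59/168 = 25/236
P(U=3 | obs) = 17/168 / 59/168 = 17/59

P(U = 3 | obs) = 17/59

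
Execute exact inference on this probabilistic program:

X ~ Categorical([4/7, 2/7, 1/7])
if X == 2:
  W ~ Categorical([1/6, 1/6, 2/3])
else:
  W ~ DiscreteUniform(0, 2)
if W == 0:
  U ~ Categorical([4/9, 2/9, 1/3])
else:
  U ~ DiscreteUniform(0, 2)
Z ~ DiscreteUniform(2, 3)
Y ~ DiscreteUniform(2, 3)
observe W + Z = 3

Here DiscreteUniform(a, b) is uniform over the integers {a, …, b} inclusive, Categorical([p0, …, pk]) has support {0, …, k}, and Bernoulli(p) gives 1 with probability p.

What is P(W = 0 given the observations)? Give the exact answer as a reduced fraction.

P(W = 0 | obs) = 1/2

Enumerate traces; 36 have nonzero weight after conditioning:
  (X=0, W=0, U=0, Z=3, Y=2) weight 4/189
  (X=0, W=0, U=0, Z=3, Y=3) weight 4/189
  (X=0, W=0, U=1, Z=3, Y=2) weight 2/189
  (X=0, W=0, U=1, Z=3, Y=3) weight 2/189
  (X=0, W=0, U=2, Z=3, Y=2) weight 1/63
  (X=0, W=0, U=2, Z=3, Y=3) weight 1/63
  (X=0, W=1, U=0, Z=2, Y=2) weight 1/63
  (X=0, W=1, U=0, Z=2, Y=3) weight 1/63
  … 28 more
Group by W:
  weight(W=0) = 13/84
  weight(W=1) = 13/84
Total weight = 13/84 + 13/84 = 13/42
P(W=0 | obs) = 13/84 / 13/42 = 1/2
P(W=1 | obs) = 13/84 / 13/42 = 1/2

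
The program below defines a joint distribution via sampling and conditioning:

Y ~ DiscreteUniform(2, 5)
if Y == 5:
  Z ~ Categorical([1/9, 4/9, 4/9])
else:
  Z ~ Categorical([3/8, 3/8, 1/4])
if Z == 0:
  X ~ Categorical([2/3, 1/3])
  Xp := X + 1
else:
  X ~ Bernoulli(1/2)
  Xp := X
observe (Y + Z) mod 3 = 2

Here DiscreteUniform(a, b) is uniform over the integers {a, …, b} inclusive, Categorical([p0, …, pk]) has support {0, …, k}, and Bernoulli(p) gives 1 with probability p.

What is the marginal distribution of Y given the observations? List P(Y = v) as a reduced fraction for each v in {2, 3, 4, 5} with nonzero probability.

Enumerate traces; 8 have nonzero weight after conditioning:
  (Y=2, Z=0, X=0) weight 1/16
  (Y=2, Z=0, X=1) weight 1/32
  (Y=3, Z=2, X=0) weight 1/32
  (Y=3, Z=2, X=1) weight 1/32
  (Y=4, Z=1, X=0) weight 3/64
  (Y=4, Z=1, X=1) weight 3/64
  (Y=5, Z=0, X=0) weight 1/54
  (Y=5, Z=0, X=1) weight 1/108
Group by Y:
  weight(Y=2) = 3/32
  weight(Y=3) = 1/16
  weight(Y=4) = 3/32
  weight(Y=5) = 1/36
Total weight = 3/32 + 1/16 + 3/32 + 1/36 = 5/18
P(Y=2 | obs) = 3/32 / 5/18 = 27/80
P(Y=3 | obs) = 1/16 / 5/18 = 9/40
P(Y=4 | obs) = 3/32 / 5/18 = 27/80
P(Y=5 | obs) = 1/36 / 5/18 = 1/10

P(Y=2) = 27/80, P(Y=3) = 9/40, P(Y=4) = 27/80, P(Y=5) = 1/10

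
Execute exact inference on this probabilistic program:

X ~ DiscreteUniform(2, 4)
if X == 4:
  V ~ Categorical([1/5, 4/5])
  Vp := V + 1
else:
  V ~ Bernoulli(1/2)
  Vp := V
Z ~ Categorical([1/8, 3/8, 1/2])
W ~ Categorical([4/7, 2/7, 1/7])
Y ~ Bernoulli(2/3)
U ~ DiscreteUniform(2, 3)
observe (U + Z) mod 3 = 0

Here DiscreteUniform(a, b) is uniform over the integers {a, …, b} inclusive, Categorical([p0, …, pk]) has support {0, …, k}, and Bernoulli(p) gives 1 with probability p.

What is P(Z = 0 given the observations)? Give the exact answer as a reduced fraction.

P(Z = 0 | obs) = 1/4

Enumerate traces; 72 have nonzero weight after conditioning:
  (X=2, V=0, Z=0, W=0, Y=0, U=3) weight 1/504
  (X=2, V=0, Z=0, W=0, Y=1, U=3) weight 1/252
  (X=2, V=0, Z=0, W=1, Y=0, U=3) weight 1/1008
  (X=2, V=0, Z=0, W=1, Y=1, U=3) weight 1/504
  (X=2, V=0, Z=0, W=2, Y=0, U=3) weight 1/2016
  (X=2, V=0, Z=0, W=2, Y=1, U=3) weight 1/1008
  (X=2, V=0, Z=1, W=0, Y=0, U=2) weight 1/168
  (X=2, V=0, Z=1, W=0, Y=1, U=2) weight 1/84
  … 64 more
Group by Z:
  weight(Z=0) = 1/16
  weight(Z=1) = 3/16
Total weight = 1/16 + 3/16 = 1/4
P(Z=0 | obs) = 1/16 / 1/4 = 1/4
P(Z=1 | obs) = 3/16 / 1/4 = 3/4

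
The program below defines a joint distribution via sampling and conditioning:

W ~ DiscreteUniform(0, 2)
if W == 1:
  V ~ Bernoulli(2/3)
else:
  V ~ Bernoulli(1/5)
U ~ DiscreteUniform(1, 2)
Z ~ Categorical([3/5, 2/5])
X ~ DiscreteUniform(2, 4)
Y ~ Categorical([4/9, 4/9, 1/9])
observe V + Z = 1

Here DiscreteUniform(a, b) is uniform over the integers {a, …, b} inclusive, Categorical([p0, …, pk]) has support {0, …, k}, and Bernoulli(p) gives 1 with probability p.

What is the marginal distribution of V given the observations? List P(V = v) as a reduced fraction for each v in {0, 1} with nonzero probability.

Enumerate traces; 108 have nonzero weight after conditioning:
  (W=0, V=0, U=1, Z=1, X=2, Y=0) weight 16/2025
  (W=0, V=0, U=1, Z=1, X=2, Y=1) weight 16/2025
  (W=0, V=0, U=1, Z=1, X=2, Y=2) weight 4/2025
  (W=0, V=0, U=1, Z=1, X=3, Y=0) weight 16/2025
  (W=0, V=0, U=1, Z=1, X=3, Y=1) weight 16/2025
  (W=0, V=0, U=1, Z=1, X=3, Y=2) weight 4/2025
  (W=0, V=0, U=1, Z=1, X=4, Y=0) weight 16/2025
  (W=0, V=0, U=1, Z=1, X=4, Y=1) weight 16/2025
  (W=0, V=1, U=1, Z=0, X=2, Y=0) weight 2/675
  … 99 more
Group by V:
  weight(V=0) = 58/225
  weight(V=1) = 16/75
Total weight = 58/225 + 16/75 = 106/225
P(V=0 | obs) = 58/225 / 106/225 = 29/53
P(V=1 | obs) = 16/75 / 106/225 = 24/53

P(V=0) = 29/53, P(V=1) = 24/53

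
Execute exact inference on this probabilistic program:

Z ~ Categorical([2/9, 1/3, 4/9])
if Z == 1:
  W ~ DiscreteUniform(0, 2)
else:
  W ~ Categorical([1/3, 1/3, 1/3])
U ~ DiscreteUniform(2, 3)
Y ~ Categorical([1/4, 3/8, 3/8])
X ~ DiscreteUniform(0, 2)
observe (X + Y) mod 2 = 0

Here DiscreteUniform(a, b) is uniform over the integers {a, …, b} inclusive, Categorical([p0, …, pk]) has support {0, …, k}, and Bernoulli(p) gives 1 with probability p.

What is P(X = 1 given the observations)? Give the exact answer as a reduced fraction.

P(X = 1 | obs) = 3/13

Enumerate traces; 90 have nonzero weight after conditioning:
  (Z=0, W=0, U=2, Y=0, X=0) weight 1/324
  (Z=0, W=0, U=2, Y=0, X=2) weight 1/324
  (Z=0, W=0, U=2, Y=1, X=1) weight 1/216
  (Z=0, W=0, U=2, Y=2, X=0) weight 1/216
  (Z=0, W=0, U=2, Y=2, X=2) weight 1/216
  (Z=0, W=0, U=3, Y=0, X=0) weight 1/324
  (Z=0, W=0, U=3, Y=0, X=2) weight 1/324
  (Z=0, W=0, U=3, Y=1, X=1) weight 1/216
  … 82 more
Group by X:
  weight(X=0) = 5/24
  weight(X=1) = 1/8
  weight(X=2) = 5/24
Total weight = 5/24 + 1/8 + 5/24 = 13/24
P(X=0 | obs) = 5/24 / 13/24 = 5/13
P(X=1 | obs) = 1/8 / 13/24 = 3/13
P(X=2 | obs) = 5/24 / 13/24 = 5/13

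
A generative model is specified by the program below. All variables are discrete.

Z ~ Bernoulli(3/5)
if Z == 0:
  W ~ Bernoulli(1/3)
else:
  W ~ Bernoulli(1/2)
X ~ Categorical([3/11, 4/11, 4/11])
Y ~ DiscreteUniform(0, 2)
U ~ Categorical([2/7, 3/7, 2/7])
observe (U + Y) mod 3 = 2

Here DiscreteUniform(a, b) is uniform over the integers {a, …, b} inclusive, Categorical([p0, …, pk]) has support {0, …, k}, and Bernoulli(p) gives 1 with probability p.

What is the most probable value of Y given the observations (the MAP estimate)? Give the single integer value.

Enumerate traces; 36 have nonzero weight after conditioning:
  (Z=0, W=0, X=0, Y=0, U=2) weight 8/1155
  (Z=0, W=0, X=0, Y=1, U=1) weight 4/385
  (Z=0, W=0, X=0, Y=2, U=0) weight 8/1155
  (Z=0, W=0, X=1, Y=0, U=2) weight 32/3465
  (Z=0, W=0, X=1, Y=1, U=1) weight 16/1155
  (Z=0, W=0, X=1, Y=2, U=0) weight 32/3465
  (Z=0, W=0, X=2, Y=0, U=2) weight 32/3465
  (Z=0, W=0, X=2, Y=1, U=1) weight 16/1155
  … 28 more
Group by Y:
  weight(Y=0) = 2/21
  weight(Y=1) = 1/7
  weight(Y=2) = 2/21
Total weight = 2/21 + 1/7 + 2/21 = 1/3
P(Y=0 | obs) = 2/21 / 1/3 = 2/7
P(Y=1 | obs) = 1/7 / 1/3 = 3/7
P(Y=2 | obs) = 2/21 / 1/3 = 2/7
argmax = 1

argmax_v P(Y = v | obs) = 1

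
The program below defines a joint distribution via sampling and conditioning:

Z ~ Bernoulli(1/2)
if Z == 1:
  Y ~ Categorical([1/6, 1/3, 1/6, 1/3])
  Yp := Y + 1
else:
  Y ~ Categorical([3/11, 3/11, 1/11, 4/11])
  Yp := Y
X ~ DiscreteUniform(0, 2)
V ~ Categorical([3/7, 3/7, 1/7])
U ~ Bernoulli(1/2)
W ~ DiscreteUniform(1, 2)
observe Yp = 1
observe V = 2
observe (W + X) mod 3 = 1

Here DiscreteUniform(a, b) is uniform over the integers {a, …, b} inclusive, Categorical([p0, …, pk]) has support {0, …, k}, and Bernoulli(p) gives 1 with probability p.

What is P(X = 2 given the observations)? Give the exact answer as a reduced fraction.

Enumerate traces; 8 have nonzero weight after conditioning:
  (Z=0, Y=1, X=0, V=2, U=0, W=1) weight 1/616
  (Z=0, Y=1, X=0, V=2, U=1, W=1) weight 1/616
  (Z=0, Y=1, X=2, V=2, U=0, W=2) weight 1/616
  (Z=0, Y=1, X=2, V=2, U=1, W=2) weight 1/616
  (Z=1, Y=0, X=0, V=2, U=0, W=1) weight 1/1008
  (Z=1, Y=0, X=0, V=2, U=1, W=1) weight 1/1008
  (Z=1, Y=0, X=2, V=2, U=0, W=2) weight 1/1008
  (Z=1, Y=0, X=2, V=2, U=1, W=2) weight 1/1008
Group by X:
  weight(X=0) = 29/5544
  weight(X=2) = 29/5544
Total weight = 29/5544 + 29/5544 = 29/2772
P(X=0 | obs) = 29/5544 / 29/2772 = 1/2
P(X=2 | obs) = 29/5544 / 29/2772 = 1/2

P(X = 2 | obs) = 1/2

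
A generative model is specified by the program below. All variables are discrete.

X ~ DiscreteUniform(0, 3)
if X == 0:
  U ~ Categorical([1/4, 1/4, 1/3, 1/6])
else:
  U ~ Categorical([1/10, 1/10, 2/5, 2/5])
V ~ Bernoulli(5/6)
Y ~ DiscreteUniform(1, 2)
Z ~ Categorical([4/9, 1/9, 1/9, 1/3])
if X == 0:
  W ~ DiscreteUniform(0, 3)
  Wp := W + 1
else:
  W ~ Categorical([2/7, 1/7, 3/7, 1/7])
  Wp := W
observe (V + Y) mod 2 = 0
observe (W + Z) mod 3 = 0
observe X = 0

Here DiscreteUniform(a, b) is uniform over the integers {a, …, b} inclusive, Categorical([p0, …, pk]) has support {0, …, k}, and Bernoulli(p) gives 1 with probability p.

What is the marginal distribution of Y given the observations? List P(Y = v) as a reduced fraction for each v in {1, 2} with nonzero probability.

P(Y=1) = 5/6, P(Y=2) = 1/6

Enumerate traces; 48 have nonzero weight after conditioning:
  (X=0, U=0, V=0, Y=2, Z=0, W=0) weight 1/1728
  (X=0, U=0, V=0, Y=2, Z=0, W=3) weight 1/1728
  (X=0, U=0, V=0, Y=2, Z=1, W=2) weight 1/6912
  (X=0, U=0, V=0, Y=2, Z=2, W=1) weight 1/6912
  (X=0, U=0, V=0, Y=2, Z=3, W=0) weight 1/2304
  (X=0, U=0, V=0, Y=2, Z=3, W=3) weight 1/2304
  (X=0, U=0, V=1, Y=1, Z=0, W=0) weight 5/1728
  (X=0, U=0, V=1, Y=1, Z=0, W=3) weight 5/1728
  … 40 more
Group by Y:
  weight(Y=1) = 5/108
  weight(Y=2) = 1/108
Total weight = 5/108 + 1/108 = 1/18
P(Y=1 | obs) = 5/108 / 1/18 = 5/6
P(Y=2 | obs) = 1/108 / 1/18 = 1/6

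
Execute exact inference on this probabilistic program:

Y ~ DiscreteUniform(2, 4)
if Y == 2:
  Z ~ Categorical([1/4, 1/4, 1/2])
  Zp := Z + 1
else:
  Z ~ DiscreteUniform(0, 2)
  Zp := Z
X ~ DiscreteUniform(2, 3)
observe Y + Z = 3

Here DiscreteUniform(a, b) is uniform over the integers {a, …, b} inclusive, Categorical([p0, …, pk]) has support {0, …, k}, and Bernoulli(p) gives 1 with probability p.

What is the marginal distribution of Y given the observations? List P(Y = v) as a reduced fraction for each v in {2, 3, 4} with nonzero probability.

Enumerate traces; 4 have nonzero weight after conditioning:
  (Y=2, Z=1, X=2) weight 1/24
  (Y=2, Z=1, X=3) weight 1/24
  (Y=3, Z=0, X=2) weight 1/18
  (Y=3, Z=0, X=3) weight 1/18
Group by Y:
  weight(Y=2) = 1/12
  weight(Y=3) = 1/9
Total weight = 1/12 + 1/9 = 7/36
P(Y=2 | obs) = 1/12 / 7/36 = 3/7
P(Y=3 | obs) = 1/9 / 7/36 = 4/7

P(Y=2) = 3/7, P(Y=3) = 4/7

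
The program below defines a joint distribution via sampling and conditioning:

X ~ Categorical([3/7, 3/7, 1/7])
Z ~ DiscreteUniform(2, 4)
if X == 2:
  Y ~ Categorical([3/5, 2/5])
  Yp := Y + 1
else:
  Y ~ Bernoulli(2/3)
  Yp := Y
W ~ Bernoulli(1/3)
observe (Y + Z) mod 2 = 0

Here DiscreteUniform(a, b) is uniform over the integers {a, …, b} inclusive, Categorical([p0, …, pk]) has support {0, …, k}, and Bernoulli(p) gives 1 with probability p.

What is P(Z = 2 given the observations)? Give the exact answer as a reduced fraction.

P(Z = 2 | obs) = 13/48

Enumerate traces; 18 have nonzero weight after conditioning:
  (X=0, Z=2, Y=0, W=0) weight 2/63
  (X=0, Z=2, Y=0, W=1) weight 1/63
  (X=0, Z=3, Y=1, W=0) weight 4/63
  (X=0, Z=3, Y=1, W=1) weight 2/63
  (X=0, Z=4, Y=0, W=0) weight 2/63
  (X=0, Z=4, Y=0, W=1) weight 1/63
  (X=1, Z=2, Y=0, W=0) weight 2/63
  (X=1, Z=2, Y=0, W=1) weight 1/63
  … 10 more
Group by Z:
  weight(Z=2) = 13/105
  weight(Z=3) = 22/105
  weight(Z=4) = 13/105
Total weight = 13/105 + 22/105 + 13/105 = 16/35
P(Z=2 | obs) = 13/105 / 16/35 = 13/48
P(Z=3 | obs) = 22/105 / 16/35 = 11/24
P(Z=4 | obs) = 13/105 / 16/35 = 13/48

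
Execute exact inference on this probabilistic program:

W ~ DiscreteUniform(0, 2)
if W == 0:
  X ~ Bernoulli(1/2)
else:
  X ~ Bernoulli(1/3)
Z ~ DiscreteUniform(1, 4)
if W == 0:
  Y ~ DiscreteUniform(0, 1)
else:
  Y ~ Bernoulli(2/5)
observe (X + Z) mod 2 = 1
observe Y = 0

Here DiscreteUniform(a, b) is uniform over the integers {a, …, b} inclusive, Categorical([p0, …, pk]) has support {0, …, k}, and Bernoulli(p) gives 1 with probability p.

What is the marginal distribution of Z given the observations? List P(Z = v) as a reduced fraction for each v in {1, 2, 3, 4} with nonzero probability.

Enumerate traces; 12 have nonzero weight after conditioning:
  (W=0, X=0, Z=1, Y=0) weight 1/48
  (W=0, X=0, Z=3, Y=0) weight 1/48
  (W=0, X=1, Z=2, Y=0) weight 1/48
  (W=0, X=1, Z=4, Y=0) weight 1/48
  (W=1, X=0, Z=1, Y=0) weight 1/30
  (W=1, X=0, Z=3, Y=0) weight 1/30
  (W=1, X=1, Z=2, Y=0) weight 1/60
  (W=1, X=1, Z=4, Y=0) weight 1/60
  … 4 more
Group by Z:
  weight(Z=1) = 7/80
  weight(Z=2) = 13/240
  weight(Z=3) = 7/80
  weight(Z=4) = 13/240
Total weight = 7/80 + 13/240 + 7/80 + 13/240 = 17/60
P(Z=1 | obs) = 7/80 / 17/60 = 21/68
P(Z=2 | obs) = 13/240 / 17/60 = 13/68
P(Z=3 | obs) = 7/80 / 17/60 = 21/68
P(Z=4 | obs) = 13/240 / 17/60 = 13/68

P(Z=1) = 21/68, P(Z=2) = 13/68, P(Z=3) = 21/68, P(Z=4) = 13/68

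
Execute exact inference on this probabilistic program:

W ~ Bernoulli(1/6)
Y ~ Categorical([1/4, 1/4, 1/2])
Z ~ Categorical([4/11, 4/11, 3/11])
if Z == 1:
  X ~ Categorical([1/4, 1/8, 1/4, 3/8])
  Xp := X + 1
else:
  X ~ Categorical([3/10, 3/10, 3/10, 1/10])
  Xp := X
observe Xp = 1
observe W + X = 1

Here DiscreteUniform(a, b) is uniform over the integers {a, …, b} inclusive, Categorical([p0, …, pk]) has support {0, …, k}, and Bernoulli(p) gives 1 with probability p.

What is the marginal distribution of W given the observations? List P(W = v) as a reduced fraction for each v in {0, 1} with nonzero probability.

P(W=0) = 21/23, P(W=1) = 2/23

Enumerate traces; 9 have nonzero weight after conditioning:
  (W=0, Y=0, Z=0, X=1) weight 1/44
  (W=0, Y=0, Z=2, X=1) weight 3/176
  (W=0, Y=1, Z=0, X=1) weight 1/44
  (W=0, Y=1, Z=2, X=1) weight 3/176
  (W=0, Y=2, Z=0, X=1) weight 1/22
  (W=0, Y=2, Z=2, X=1) weight 3/88
  (W=1, Y=0, Z=1, X=0) weight 1/264
  (W=1, Y=1, Z=1, X=0) weight 1/264
  … 1 more
Group by W:
  weight(W=0) = 7/44
  weight(W=1) = 1/66
Total weight = 7/44 + 1/66 = 23/132
P(W=0 | obs) = 7/44 / 23/132 = 21/23
P(W=1 | obs) = 1/66 / 23/132 = 2/23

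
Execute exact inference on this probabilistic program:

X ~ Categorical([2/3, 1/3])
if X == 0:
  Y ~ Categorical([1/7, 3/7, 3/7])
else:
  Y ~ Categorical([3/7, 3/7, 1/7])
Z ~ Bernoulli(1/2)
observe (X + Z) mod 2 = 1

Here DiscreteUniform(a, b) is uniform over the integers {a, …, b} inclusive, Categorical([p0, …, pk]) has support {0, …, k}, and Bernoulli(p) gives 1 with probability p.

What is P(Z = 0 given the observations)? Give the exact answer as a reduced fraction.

Enumerate traces; 6 have nonzero weight after conditioning:
  (X=0, Y=0, Z=1) weight 1/21
  (X=0, Y=1, Z=1) weight 1/7
  (X=0, Y=2, Z=1) weight 1/7
  (X=1, Y=0, Z=0) weight 1/14
  (X=1, Y=1, Z=0) weight 1/14
  (X=1, Y=2, Z=0) weight 1/42
Group by Z:
  weight(Z=0) = 1/6
  weight(Z=1) = 1/3
Total weight = 1/6 + 1/3 = 1/2
P(Z=0 | obs) = 1/6 / 1/2 = 1/3
P(Z=1 | obs) = 1/3 / 1/2 = 2/3

P(Z = 0 | obs) = 1/3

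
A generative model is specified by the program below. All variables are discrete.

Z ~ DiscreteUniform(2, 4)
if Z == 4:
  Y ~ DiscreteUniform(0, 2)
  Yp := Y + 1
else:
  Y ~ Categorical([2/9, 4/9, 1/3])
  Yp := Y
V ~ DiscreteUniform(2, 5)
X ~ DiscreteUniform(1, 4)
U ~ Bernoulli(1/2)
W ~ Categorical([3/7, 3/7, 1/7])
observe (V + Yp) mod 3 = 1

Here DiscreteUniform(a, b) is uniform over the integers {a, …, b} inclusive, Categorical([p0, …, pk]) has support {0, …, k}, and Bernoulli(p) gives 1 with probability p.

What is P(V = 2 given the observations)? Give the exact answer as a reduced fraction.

Enumerate traces; 288 have nonzero weight after conditioning:
  (Z=2, Y=0, V=4, X=1, U=0, W=0) weight 1/1008
  (Z=2, Y=0, V=4, X=1, U=0, W=1) weight 1/1008
  (Z=2, Y=0, V=4, X=1, U=0, W=2) weight 1/3024
  (Z=2, Y=0, V=4, X=1, U=1, W=0) weight 1/1008
  (Z=2, Y=0, V=4, X=1, U=1, W=1) weight 1/1008
  (Z=2, Y=0, V=4, X=1, U=1, W=2) weight 1/3024
  (Z=2, Y=0, V=4, X=2, U=0, W=0) weight 1/1008
  (Z=2, Y=0, V=4, X=2, U=0, W=1) weight 1/1008
  (Z=2, Y=1, V=3, X=1, U=0, W=0) weight 1/504
  (Z=2, Y=2, V=2, X=1, U=0, W=0) weight 1/672
  … 278 more
Group by V:
  weight(V=2) = 1/12
  weight(V=3) = 11/108
  weight(V=4) = 7/108
  weight(V=5) = 1/12
Total weight = 1/12 + 11/108 + 7/108 + 1/12 = 1/3
P(V=2 | obs) = 1/12 / 1/3 = 1/4
P(V=3 | obs) = 11/108 / 1/3 = 11/36
P(V=4 | obs) = 7/108 / 1/3 = 7/36
P(V=5 | obs) = 1/12 / 1/3 = 1/4

P(V = 2 | obs) = 1/4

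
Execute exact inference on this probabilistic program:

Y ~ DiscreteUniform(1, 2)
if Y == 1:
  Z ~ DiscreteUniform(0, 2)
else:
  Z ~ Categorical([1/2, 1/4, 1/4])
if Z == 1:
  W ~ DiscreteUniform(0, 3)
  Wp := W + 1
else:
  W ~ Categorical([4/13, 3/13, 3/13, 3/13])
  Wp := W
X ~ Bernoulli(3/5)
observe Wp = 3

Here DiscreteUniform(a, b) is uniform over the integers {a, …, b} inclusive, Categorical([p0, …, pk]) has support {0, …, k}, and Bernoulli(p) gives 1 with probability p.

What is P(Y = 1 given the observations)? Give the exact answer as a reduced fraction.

Enumerate traces; 12 have nonzero weight after conditioning:
  (Y=1, Z=0, W=3, X=0) weight 1/65
  (Y=1, Z=0, W=3, X=1) weight 3/130
  (Y=1, Z=1, W=2, X=0) weight 1/60
  (Y=1, Z=1, W=2, X=1) weight 1/40
  (Y=1, Z=2, W=3, X=0) weight 1/65
  (Y=1, Z=2, W=3, X=1) weight 3/130
  (Y=2, Z=0, W=3, X=0) weight 3/130
  (Y=2, Z=0, W=3, X=1) weight 9/260
  … 4 more
Group by Y:
  weight(Y=1) = 37/312
  weight(Y=2) = 49/416
Total weight = 37/312 + 49/416 = 295/1248
P(Y=1 | obs) = 37/312 / 295/1248 = 148/295
P(Y=2 | obs) = 49/416 / 295/1248 = 147/295

P(Y = 1 | obs) = 148/295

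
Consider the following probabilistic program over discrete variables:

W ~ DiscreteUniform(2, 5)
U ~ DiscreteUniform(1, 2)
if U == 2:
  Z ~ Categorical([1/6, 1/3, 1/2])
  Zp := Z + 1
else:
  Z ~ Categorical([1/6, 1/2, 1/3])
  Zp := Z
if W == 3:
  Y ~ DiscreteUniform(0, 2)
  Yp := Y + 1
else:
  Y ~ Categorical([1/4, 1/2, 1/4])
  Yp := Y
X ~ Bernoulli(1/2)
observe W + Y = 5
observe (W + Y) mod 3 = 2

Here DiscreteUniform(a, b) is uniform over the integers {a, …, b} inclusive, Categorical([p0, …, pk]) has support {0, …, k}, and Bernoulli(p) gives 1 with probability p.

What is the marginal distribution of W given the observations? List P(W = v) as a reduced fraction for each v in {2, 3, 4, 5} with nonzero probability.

P(W=3) = 4/13, P(W=4) = 6/13, P(W=5) = 3/13

Enumerate traces; 36 have nonzero weight after conditioning:
  (W=3, U=1, Z=0, Y=2, X=0) weight 1/288
  (W=3, U=1, Z=0, Y=2, X=1) weight 1/288
  (W=3, U=1, Z=1, Y=2, X=0) weight 1/96
  (W=3, U=1, Z=1, Y=2, X=1) weight 1/96
  (W=3, U=1, Z=2, Y=2, X=0) weight 1/144
  (W=3, U=1, Z=2, Y=2, X=1) weight 1/144
  (W=3, U=2, Z=0, Y=2, X=0) weight 1/288
  (W=3, U=2, Z=0, Y=2, X=1) weight 1/288
  (W=4, U=1, Z=0, Y=1, X=0) weight 1/192
  (W=5, U=1, Z=0, Y=0, X=0) weight 1/384
  … 26 more
Group by W:
  weight(W=3) = 1/12
  weight(W=4) = 1/8
  weight(W=5) = 1/16
Total weight = 1/12 + 1/8 + 1/16 = 13/48
P(W=3 | obs) = 1/12 / 13/48 = 4/13
P(W=4 | obs) = 1/8 / 13/48 = 6/13
P(W=5 | obs) = 1/16 / 13/48 = 3/13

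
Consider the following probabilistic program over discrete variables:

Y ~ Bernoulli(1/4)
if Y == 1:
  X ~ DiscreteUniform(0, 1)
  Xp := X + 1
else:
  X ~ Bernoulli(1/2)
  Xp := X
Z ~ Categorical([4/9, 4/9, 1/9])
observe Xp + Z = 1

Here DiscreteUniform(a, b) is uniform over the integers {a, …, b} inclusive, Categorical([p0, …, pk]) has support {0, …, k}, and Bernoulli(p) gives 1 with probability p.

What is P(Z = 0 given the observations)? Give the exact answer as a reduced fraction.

P(Z = 0 | obs) = 4/7

Enumerate traces; 3 have nonzero weight after conditioning:
  (Y=0, X=0, Z=1) weight 1/6
  (Y=0, X=1, Z=0) weight 1/6
  (Y=1, X=0, Z=0) weight 1/18
Group by Z:
  weight(Z=0) = 2/9
  weight(Z=1) = 1/6
Total weight = 2/9 + 1/6 = 7/18
P(Z=0 | obs) = 2/9 / 7/18 = 4/7
P(Z=1 | obs) = 1/6 / 7/18 = 3/7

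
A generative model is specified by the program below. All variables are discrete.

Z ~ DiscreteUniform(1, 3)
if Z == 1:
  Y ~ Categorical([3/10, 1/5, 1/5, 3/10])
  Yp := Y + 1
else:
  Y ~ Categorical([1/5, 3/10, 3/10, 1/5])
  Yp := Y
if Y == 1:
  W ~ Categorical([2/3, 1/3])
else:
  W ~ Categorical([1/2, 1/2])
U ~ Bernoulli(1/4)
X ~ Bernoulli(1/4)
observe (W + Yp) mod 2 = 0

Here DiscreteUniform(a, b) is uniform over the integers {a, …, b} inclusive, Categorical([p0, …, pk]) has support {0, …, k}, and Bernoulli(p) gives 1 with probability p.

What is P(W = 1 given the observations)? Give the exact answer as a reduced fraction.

P(W = 1 | obs) = 39/86

Enumerate traces; 48 have nonzero weight after conditioning:
  (Z=1, Y=0, W=1, U=0, X=0) weight 9/320
  (Z=1, Y=0, W=1, U=0, X=1) weight 3/320
  (Z=1, Y=0, W=1, U=1, X=0) weight 3/320
  (Z=1, Y=0, W=1, U=1, X=1) weight 1/320
  (Z=1, Y=1, W=0, U=0, X=0) weight 1/40
  (Z=1, Y=1, W=0, U=0, X=1) weight 1/120
  (Z=1, Y=1, W=0, U=1, X=0) weight 1/120
  (Z=1, Y=1, W=0, U=1, X=1) weight 1/360
  … 40 more
Group by W:
  weight(W=0) = 47/180
  weight(W=1) = 13/60
Total weight = 47/180 + 13/60 = 43/90
P(W=0 | obs) = 47/180 / 43/90 = 47/86
P(W=1 | obs) = 13/60 / 43/90 = 39/86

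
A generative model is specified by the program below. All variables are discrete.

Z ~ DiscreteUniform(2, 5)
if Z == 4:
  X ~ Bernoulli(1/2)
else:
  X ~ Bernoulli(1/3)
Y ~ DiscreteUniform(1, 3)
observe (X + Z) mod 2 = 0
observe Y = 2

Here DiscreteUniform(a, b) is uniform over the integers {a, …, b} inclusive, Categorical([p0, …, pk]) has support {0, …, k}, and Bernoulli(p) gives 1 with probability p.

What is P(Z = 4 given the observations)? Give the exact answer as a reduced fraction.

Enumerate traces; 4 have nonzero weight after conditioning:
  (Z=2, X=0, Y=2) weight 1/18
  (Z=3, X=1, Y=2) weight 1/36
  (Z=4, X=0, Y=2) weight 1/24
  (Z=5, X=1, Y=2) weight 1/36
Group by Z:
  weight(Z=2) = 1/18
  weight(Z=3) = 1/36
  weight(Z=4) = 1/24
  weight(Z=5) = 1/36
Total weight = 1/18 + 1/36 + 1/24 + 1/36 = 11/72
P(Z=2 | obs) = 1/18 / 11/72 = 4/11
P(Z=3 | obs) = 1/36 / 11/72 = 2/11
P(Z=4 | obs) = 1/24 / 11/72 = 3/11
P(Z=5 | obs) = 1/36 / 11/72 = 2/11

P(Z = 4 | obs) = 3/11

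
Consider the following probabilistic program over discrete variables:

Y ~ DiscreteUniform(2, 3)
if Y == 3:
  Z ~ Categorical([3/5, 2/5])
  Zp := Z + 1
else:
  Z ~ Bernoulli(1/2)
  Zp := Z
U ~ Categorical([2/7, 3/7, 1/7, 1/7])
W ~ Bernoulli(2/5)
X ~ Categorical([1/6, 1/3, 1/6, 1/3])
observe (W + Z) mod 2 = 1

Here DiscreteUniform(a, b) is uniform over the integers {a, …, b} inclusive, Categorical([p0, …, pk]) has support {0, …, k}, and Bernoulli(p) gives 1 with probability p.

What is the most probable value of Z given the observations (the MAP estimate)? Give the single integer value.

Enumerate traces; 64 have nonzero weight after conditioning:
  (Y=2, Z=0, U=0, W=1, X=0) weight 1/210
  (Y=2, Z=0, U=0, W=1, X=1) weight 1/105
  (Y=2, Z=0, U=0, W=1, X=2) weight 1/210
  (Y=2, Z=0, U=0, W=1, X=3) weight 1/105
  (Y=2, Z=0, U=1, W=1, X=0) weight 1/140
  (Y=2, Z=0, U=1, W=1, X=1) weight 1/70
  (Y=2, Z=0, U=1, W=1, X=2) weight 1/140
  (Y=2, Z=0, U=1, W=1, X=3) weight 1/70
  (Y=2, Z=1, U=0, W=0, X=0) weight 1/140
  … 55 more
Group by Z:
  weight(Z=0) = 11/50
  weight(Z=1) = 27/100
Total weight = 11/50 + 27/100 = 49/100
P(Z=0 | obs) = 11/50 / 49/100 = 22/49
P(Z=1 | obs) = 27/100 / 49/100 = 27/49
argmax = 1

argmax_v P(Z = v | obs) = 1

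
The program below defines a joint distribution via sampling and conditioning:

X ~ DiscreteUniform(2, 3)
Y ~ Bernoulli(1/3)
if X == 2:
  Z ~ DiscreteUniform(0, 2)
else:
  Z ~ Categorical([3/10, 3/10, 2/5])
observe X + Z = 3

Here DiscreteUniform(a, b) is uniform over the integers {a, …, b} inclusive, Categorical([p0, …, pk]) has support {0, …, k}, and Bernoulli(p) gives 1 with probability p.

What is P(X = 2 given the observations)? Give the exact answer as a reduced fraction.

P(X = 2 | obs) = 10/19

Enumerate traces; 4 have nonzero weight after conditioning:
  (X=2, Y=0, Z=1) weight 1/9
  (X=2, Y=1, Z=1) weight 1/18
  (X=3, Y=0, Z=0) weight 1/10
  (X=3, Y=1, Z=0) weight 1/20
Group by X:
  weight(X=2) = 1/6
  weight(X=3) = 3/20
Total weight = 1/6 + 3/20 = 19/60
P(X=2 | obs) = 1/6 / 19/60 = 10/19
P(X=3 | obs) = 3/20 / 19/60 = 9/19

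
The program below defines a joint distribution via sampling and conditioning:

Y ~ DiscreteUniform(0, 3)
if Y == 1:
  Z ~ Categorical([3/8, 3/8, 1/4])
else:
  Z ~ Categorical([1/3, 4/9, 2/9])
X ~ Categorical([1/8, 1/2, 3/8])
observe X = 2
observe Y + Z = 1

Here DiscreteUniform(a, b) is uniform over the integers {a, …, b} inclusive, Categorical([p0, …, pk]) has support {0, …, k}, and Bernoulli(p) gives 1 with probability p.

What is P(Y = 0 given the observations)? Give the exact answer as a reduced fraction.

P(Y = 0 | obs) = 32/59

Enumerate traces; 2 have nonzero weight after conditioning:
  (Y=0, Z=1, X=2) weight 1/24
  (Y=1, Z=0, X=2) weight 9/256
Group by Y:
  weight(Y=0) = 1/24
  weight(Y=1) = 9/256
Total weight = 1/24 + 9/256 = 59/768
P(Y=0 | obs) = 1/24 / 59/768 = 32/59
P(Y=1 | obs) = 9/256 / 59/768 = 27/59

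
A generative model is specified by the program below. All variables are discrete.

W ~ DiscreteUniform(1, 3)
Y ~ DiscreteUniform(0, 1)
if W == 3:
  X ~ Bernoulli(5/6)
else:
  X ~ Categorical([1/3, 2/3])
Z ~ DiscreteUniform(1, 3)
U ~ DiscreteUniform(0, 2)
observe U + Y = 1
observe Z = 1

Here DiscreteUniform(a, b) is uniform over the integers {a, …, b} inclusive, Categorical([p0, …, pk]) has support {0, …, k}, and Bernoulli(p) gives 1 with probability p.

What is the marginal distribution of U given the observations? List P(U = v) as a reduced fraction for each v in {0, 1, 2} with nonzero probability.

Enumerate traces; 12 have nonzero weight after conditioning:
  (W=1, Y=0, X=0, Z=1, U=1) weight 1/162
  (W=1, Y=0, X=1, Z=1, U=1) weight 1/81
  (W=1, Y=1, X=0, Z=1, U=0) weight 1/162
  (W=1, Y=1, X=1, Z=1, U=0) weight 1/81
  (W=2, Y=0, X=0, Z=1, U=1) weight 1/162
  (W=2, Y=0, X=1, Z=1, U=1) weight 1/81
  (W=2, Y=1, X=0, Z=1, U=0) weight 1/162
  (W=2, Y=1, X=1, Z=1, U=0) weight 1/81
  … 4 more
Group by U:
  weight(U=0) = 1/18
  weight(U=1) = 1/18
Total weight = 1/18 + 1/18 = 1/9
P(U=0 | obs) = 1/18 / 1/9 = 1/2
P(U=1 | obs) = 1/18 / 1/9 = 1/2

P(U=0) = 1/2, P(U=1) = 1/2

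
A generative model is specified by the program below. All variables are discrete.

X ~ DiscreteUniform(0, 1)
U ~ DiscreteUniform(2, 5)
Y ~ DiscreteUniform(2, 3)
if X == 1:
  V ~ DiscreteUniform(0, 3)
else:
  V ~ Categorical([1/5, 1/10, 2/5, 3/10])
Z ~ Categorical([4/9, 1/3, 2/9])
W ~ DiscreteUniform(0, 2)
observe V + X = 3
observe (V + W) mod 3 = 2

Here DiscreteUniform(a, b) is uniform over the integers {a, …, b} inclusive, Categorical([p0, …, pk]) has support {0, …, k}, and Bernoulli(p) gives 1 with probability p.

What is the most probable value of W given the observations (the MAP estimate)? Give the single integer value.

Enumerate traces; 48 have nonzero weight after conditioning:
  (X=0, U=2, Y=2, V=3, Z=0, W=2) weight 1/360
  (X=0, U=2, Y=2, V=3, Z=1, W=2) weight 1/480
  (X=0, U=2, Y=2, V=3, Z=2, W=2) weight 1/720
  (X=0, U=2, Y=3, V=3, Z=0, W=2) weight 1/360
  (X=0, U=2, Y=3, V=3, Z=1, W=2) weight 1/480
  (X=0, U=2, Y=3, V=3, Z=2, W=2) weight 1/720
  (X=0, U=3, Y=2, V=3, Z=0, W=2) weight 1/360
  (X=0, U=3, Y=2, V=3, Z=1, W=2) weight 1/480
  (X=1, U=2, Y=2, V=2, Z=0, W=0) weight 1/432
  … 39 more
Group by W:
  weight(W=0) = 1/24
  weight(W=2) = 1/20
Total weight = 1/24 + 1/20 = 11/120
P(W=0 | obs) = 1/24 / 11/120 = 5/11
P(W=2 | obs) = 1/20 / 11/120 = 6/11
argmax = 2

argmax_v P(W = v | obs) = 2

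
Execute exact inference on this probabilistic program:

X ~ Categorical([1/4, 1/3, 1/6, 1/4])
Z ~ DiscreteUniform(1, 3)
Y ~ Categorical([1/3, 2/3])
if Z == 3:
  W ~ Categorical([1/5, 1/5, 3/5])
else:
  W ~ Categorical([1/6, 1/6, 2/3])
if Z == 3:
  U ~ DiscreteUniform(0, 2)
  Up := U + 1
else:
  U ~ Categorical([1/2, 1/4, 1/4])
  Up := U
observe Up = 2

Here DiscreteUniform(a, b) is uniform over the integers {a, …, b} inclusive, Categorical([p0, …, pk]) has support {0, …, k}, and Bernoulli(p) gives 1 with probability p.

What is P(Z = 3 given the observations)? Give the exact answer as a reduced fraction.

P(Z = 3 | obs) = 2/5

Enumerate traces; 72 have nonzero weight after conditioning:
  (X=0, Z=1, Y=0, W=0, U=2) weight 1/864
  (X=0, Z=1, Y=0, W=1, U=2) weight 1/864
  (X=0, Z=1, Y=0, W=2, U=2) weight 1/216
  (X=0, Z=1, Y=1, W=0, U=2) weight 1/432
  (X=0, Z=1, Y=1, W=1, U=2) weight 1/432
  (X=0, Z=1, Y=1, W=2, U=2) weight 1/108
  (X=0, Z=2, Y=0, W=0, U=2) weight 1/864
  (X=0, Z=2, Y=0, W=1, U=2) weight 1/864
  (X=0, Z=3, Y=0, W=0, U=1) weight 1/540
  … 63 more
Group by Z:
  weight(Z=1) = 1/12
  weight(Z=2) = 1/12
  weight(Z=3) = 1/9
Total weight = 1/12 + 1/12 + 1/9 = 5/18
P(Z=1 | obs) = 1/12 / 5/18 = 3/10
P(Z=2 | obs) = 1/12 / 5/18 = 3/10
P(Z=3 | obs) = 1/9 / 5/18 = 2/5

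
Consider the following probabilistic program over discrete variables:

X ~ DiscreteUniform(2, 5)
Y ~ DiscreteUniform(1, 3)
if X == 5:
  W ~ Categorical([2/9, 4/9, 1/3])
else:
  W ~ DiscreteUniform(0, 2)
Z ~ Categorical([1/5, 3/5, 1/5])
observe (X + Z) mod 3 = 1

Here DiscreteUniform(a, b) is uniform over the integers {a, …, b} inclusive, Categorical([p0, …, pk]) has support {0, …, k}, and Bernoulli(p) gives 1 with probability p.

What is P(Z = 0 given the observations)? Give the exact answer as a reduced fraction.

Enumerate traces; 36 have nonzero weight after conditioning:
  (X=2, Y=1, W=0, Z=2) weight 1/180
  (X=2, Y=1, W=1, Z=2) weight 1/180
  (X=2, Y=1, W=2, Z=2) weight 1/180
  (X=2, Y=2, W=0, Z=2) weight 1/180
  (X=2, Y=2, W=1, Z=2) weight 1/180
  (X=2, Y=2, W=2, Z=2) weight 1/180
  (X=2, Y=3, W=0, Z=2) weight 1/180
  (X=2, Y=3, W=1, Z=2) weight 1/180
  (X=3, Y=1, W=0, Z=1) weight 1/60
  (X=4, Y=1, W=0, Z=0) weight 1/180
  … 26 more
Group by Z:
  weight(Z=0) = 1/20
  weight(Z=1) = 3/20
  weight(Z=2) = 1/10
Total weight = 1/20 + 3/20 + 1/10 = 3/10
P(Z=0 | obs) = 1/20 / 3/10 = 1/6
P(Z=1 | obs) = 3/20 / 3/10 = 1/2
P(Z=2 | obs) = 1/10 / 3/10 = 1/3

P(Z = 0 | obs) = 1/6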